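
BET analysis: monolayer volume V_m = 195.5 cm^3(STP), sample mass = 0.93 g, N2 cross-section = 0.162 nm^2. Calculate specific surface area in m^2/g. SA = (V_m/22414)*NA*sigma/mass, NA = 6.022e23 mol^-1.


Number of moles in monolayer = V_m / 22414 = 195.5 / 22414 = 0.00872223
Number of molecules = moles * NA = 0.00872223 * 6.022e23
SA = molecules * sigma / mass
SA = (195.5 / 22414) * 6.022e23 * 0.162e-18 / 0.93
SA = 915.0 m^2/g

915.0


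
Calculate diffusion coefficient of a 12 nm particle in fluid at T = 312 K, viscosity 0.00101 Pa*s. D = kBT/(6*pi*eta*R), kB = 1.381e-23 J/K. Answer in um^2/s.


Radius R = 12/2 = 6 nm = 6e-09 m
D = kB*T / (6*pi*eta*R)
D = 1.381e-23 * 312 / (6 * pi * 0.00101 * 6e-09)
D = 3.77202e-11 m^2/s = 37.72 um^2/s

37.72


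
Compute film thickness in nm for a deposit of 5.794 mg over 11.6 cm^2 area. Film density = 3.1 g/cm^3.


Convert: m = 5.794 mg = 5.7940e-06 kg, A = 11.6 cm^2 = 1.1600e-03 m^2, rho = 3.1 g/cm^3 = 3100 kg/m^3
t = m / (A * rho)
t = 5.7940e-06 / (1.1600e-03 * 3100)
t = 1.6112e-06 m = 1611.2 nm

1611.2


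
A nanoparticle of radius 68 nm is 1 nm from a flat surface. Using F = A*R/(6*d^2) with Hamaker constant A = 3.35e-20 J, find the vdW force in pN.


Convert to SI: R = 68 nm = 6.8e-08 m, d = 1 nm = 1e-09 m
F = A * R / (6 * d^2)
F = 3.35e-20 * 6.8e-08 / (6 * (1e-09)^2)
F = 3.79667e-10 N = 379.667 pN

379.667


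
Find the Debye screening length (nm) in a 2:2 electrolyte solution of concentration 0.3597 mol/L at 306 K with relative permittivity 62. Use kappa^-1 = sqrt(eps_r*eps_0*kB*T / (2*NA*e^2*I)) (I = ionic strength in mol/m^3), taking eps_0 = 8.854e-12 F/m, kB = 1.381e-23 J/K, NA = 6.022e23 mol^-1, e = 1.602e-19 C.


Ionic strength I = 0.3597 * 2^2 * 1000 = 1438.8 mol/m^3
kappa^-1 = sqrt(62 * 8.854e-12 * 1.381e-23 * 306 / (2 * 6.022e23 * (1.602e-19)^2 * 1438.8))
kappa^-1 = 0.228 nm

0.228


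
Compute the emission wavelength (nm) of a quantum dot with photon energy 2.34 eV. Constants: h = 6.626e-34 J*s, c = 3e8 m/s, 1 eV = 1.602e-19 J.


Convert energy: E = 2.34 eV = 2.34 * 1.602e-19 = 3.74868e-19 J
lambda = h*c / E = 6.626e-34 * 3e8 / 3.74868e-19
lambda = 5.30267e-07 m = 530.3 nm

530.3


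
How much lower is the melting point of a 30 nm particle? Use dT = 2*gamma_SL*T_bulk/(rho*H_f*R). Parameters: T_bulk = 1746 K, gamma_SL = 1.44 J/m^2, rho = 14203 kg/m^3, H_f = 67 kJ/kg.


Radius R = 30/2 = 15 nm = 1.5e-08 m
Convert H_f = 67 kJ/kg = 67000 J/kg
dT = 2 * gamma_SL * T_bulk / (rho * H_f * R)
dT = 2 * 1.44 * 1746 / (14203 * 67000 * 1.5e-08)
dT = 352.3 K

352.3


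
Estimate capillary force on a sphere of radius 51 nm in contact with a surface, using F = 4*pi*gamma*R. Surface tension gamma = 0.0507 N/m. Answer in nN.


Convert radius: R = 51 nm = 5.1e-08 m
F = 4 * pi * gamma * R
F = 4 * pi * 0.0507 * 5.1e-08
F = 3.24929e-08 N = 32.4929 nN

32.4929


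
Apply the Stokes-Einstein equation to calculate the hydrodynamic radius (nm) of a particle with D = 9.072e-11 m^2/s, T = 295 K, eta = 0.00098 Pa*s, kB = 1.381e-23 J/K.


Stokes-Einstein: R = kB*T / (6*pi*eta*D)
R = 1.381e-23 * 295 / (6 * pi * 0.00098 * 9.072e-11)
R = 2.431e-09 m = 2.43 nm

2.43


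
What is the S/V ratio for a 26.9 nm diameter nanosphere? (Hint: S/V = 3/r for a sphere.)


Radius r = 26.9/2 = 13.45 nm
S/V = 3 / r = 3 / 13.45
S/V = 0.223 nm^-1

0.223


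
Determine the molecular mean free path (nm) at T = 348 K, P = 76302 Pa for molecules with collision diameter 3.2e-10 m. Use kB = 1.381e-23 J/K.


Mean free path: lambda = kB*T / (sqrt(2) * pi * d^2 * P)
lambda = 1.381e-23 * 348 / (sqrt(2) * pi * (3.2e-10)^2 * 76302)
lambda = 1.38443e-07 m
lambda = 138.44 nm

138.44


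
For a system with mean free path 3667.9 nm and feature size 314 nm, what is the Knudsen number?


Knudsen number Kn = lambda / L
Kn = 3667.9 / 314
Kn = 11.6812

11.6812


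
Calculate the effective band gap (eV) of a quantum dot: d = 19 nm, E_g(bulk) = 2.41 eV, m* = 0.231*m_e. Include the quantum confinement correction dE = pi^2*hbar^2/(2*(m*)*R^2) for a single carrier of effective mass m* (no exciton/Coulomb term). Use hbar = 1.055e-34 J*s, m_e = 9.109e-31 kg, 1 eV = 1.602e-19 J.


Radius R = 19/2 nm = 9.5e-09 m
Confinement energy dE = pi^2 * hbar^2 / (2 * m_eff * m_e * R^2)
dE = pi^2 * (1.055e-34)^2 / (2 * 0.231 * 9.109e-31 * (9.5e-09)^2) J, divided by 1.602e-19 J/eV
dE = 0.0181 eV
Total band gap = E_g(bulk) + dE = 2.41 + 0.0181 = 2.4281 eV

2.4281


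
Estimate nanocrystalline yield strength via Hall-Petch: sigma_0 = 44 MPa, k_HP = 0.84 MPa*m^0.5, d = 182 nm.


d = 182 nm = 1.82e-07 m
sqrt(d) = 0.0004266146
Hall-Petch contribution = k / sqrt(d) = 0.84 / 0.0004266146 = 1969.0 MPa
sigma = sigma_0 + k/sqrt(d) = 44 + 1969.0 = 2013.0 MPa

2013.0


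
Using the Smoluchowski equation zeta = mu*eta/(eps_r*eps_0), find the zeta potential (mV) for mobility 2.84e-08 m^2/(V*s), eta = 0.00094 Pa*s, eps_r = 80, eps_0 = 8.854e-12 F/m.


Smoluchowski equation: zeta = mu * eta / (eps_r * eps_0)
zeta = 2.84e-08 * 0.00094 / (80 * 8.854e-12)
zeta = 0.037689 V = 37.69 mV

37.69


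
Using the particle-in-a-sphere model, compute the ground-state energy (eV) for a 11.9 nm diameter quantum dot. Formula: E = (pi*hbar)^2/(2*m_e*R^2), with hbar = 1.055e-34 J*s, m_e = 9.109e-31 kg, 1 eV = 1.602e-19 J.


Radius R = 11.9/2 = 5.95 nm = 5.95e-09 m
E = (pi * 1.055e-34)^2 / (2 * 9.109e-31 * (5.95e-09)^2)
E(J) = 1.70322e-21
E = E(J) / 1.602e-19 = 0.0106 eV

0.0106


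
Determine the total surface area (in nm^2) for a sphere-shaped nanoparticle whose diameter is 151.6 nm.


Radius r = 151.6/2 = 75.8 nm
Surface area SA = 4 * pi * r^2
SA = 4 * pi * (75.8)^2
SA = 72201.84 nm^2

72201.84


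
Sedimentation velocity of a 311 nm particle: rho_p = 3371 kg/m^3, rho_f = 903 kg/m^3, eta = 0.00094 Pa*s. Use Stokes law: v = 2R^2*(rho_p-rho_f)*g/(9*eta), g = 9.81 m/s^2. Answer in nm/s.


Radius R = 311/2 nm = 1.555e-07 m
Density difference = 3371 - 903 = 2468 kg/m^3
v = 2 * R^2 * (rho_p - rho_f) * g / (9 * eta)
v = 2 * (1.555e-07)^2 * 2468 * 9.81 / (9 * 0.00094)
v = 1.384e-07 m/s = 138.3995 nm/s

138.3995


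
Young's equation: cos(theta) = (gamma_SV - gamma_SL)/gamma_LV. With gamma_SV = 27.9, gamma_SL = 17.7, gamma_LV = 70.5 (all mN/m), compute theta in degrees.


cos(theta) = (gamma_SV - gamma_SL) / gamma_LV
cos(theta) = (27.9 - 17.7) / 70.5
cos(theta) = 0.144681
theta = arccos(0.144681) = 81.68 degrees

81.68


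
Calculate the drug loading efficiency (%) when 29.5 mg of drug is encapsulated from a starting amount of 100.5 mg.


Drug loading efficiency = (drug loaded / drug initial) * 100
DLE = 29.5 / 100.5 * 100
DLE = 0.2935 * 100
DLE = 29.35%

29.35


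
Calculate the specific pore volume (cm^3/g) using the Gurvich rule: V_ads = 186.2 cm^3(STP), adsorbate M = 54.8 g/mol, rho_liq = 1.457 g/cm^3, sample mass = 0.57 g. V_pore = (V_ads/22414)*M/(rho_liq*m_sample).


Moles adsorbed n = V_ads / 22414 = 186.2 / 22414 = 8.307308e-03 mol
Liquid volume V_liq = n * M / rho_liq = 8.307308e-03 * 54.8 / 1.457 = 0.31245 cm^3
Specific pore volume V_pore = V_liq / m_sample = 0.31245 / 0.57
V_pore = 0.5482 cm^3/g

0.5482


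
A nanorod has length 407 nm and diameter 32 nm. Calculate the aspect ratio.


Aspect ratio AR = length / diameter
AR = 407 / 32
AR = 12.72

12.72


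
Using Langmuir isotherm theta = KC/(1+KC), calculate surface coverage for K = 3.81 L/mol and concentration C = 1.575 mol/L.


Langmuir isotherm: theta = K*C / (1 + K*C)
K*C = 3.81 * 1.575 = 6.00075
theta = 6.00075 / (1 + 6.00075) = 6.00075 / 7.00075
theta = 0.8572

0.8572


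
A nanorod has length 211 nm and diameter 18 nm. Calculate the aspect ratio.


Aspect ratio AR = length / diameter
AR = 211 / 18
AR = 11.72

11.72


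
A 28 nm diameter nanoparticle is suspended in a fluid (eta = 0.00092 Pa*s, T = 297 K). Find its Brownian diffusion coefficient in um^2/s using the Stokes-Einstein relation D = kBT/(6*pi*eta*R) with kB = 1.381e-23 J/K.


Radius R = 28/2 = 14 nm = 1.4e-08 m
D = kB*T / (6*pi*eta*R)
D = 1.381e-23 * 297 / (6 * pi * 0.00092 * 1.4e-08)
D = 1.6894e-11 m^2/s = 16.894 um^2/s

16.894


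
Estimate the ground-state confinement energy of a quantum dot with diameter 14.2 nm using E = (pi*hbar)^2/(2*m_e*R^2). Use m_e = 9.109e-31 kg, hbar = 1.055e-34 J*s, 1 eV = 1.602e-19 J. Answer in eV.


Radius R = 14.2/2 = 7.1 nm = 7.1e-09 m
E = (pi * 1.055e-34)^2 / (2 * 9.109e-31 * (7.1e-09)^2)
E(J) = 1.19615e-21
E = E(J) / 1.602e-19 = 0.0075 eV

0.0075


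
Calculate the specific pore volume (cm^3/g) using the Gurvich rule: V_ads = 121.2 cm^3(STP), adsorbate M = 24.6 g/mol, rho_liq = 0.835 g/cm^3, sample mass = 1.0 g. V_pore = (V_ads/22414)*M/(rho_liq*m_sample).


Moles adsorbed n = V_ads / 22414 = 121.2 / 22414 = 5.407335e-03 mol
Liquid volume V_liq = n * M / rho_liq = 5.407335e-03 * 24.6 / 0.835 = 0.15931 cm^3
Specific pore volume V_pore = V_liq / m_sample = 0.15931 / 1.0
V_pore = 0.1593 cm^3/g

0.1593


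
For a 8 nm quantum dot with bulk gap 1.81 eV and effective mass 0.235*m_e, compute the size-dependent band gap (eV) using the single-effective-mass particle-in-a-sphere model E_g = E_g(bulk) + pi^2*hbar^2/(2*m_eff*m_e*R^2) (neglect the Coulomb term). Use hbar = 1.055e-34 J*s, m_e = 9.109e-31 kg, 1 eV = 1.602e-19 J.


Radius R = 8/2 nm = 4e-09 m
Confinement energy dE = pi^2 * hbar^2 / (2 * m_eff * m_e * R^2)
dE = pi^2 * (1.055e-34)^2 / (2 * 0.235 * 9.109e-31 * (4e-09)^2) J, divided by 1.602e-19 J/eV
dE = 0.1001 eV
Total band gap = E_g(bulk) + dE = 1.81 + 0.1001 = 1.9101 eV

1.9101


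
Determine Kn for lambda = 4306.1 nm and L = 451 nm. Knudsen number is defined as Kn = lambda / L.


Knudsen number Kn = lambda / L
Kn = 4306.1 / 451
Kn = 9.5479

9.5479


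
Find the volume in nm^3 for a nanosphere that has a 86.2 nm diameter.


Radius r = 86.2/2 = 43.1 nm
Volume V = (4/3) * pi * r^3
V = (4/3) * pi * (43.1)^3
V = 335367.07 nm^3

335367.07


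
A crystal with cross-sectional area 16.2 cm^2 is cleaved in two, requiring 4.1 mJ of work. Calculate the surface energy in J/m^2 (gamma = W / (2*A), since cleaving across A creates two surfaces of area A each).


Convert: A = 16.2 cm^2 = 0.00162 m^2, W = 4.1 mJ = 0.0041 J
Cleaving exposes two faces of area A, so total new surface = 2*A and gamma = W / (2*A)
gamma = 0.0041 / (2 * 0.00162)
gamma = 1.265 J/m^2

1.265


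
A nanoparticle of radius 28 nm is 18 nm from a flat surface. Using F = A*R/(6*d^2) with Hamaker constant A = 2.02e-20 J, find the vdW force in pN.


Convert to SI: R = 28 nm = 2.8e-08 m, d = 18 nm = 1.8e-08 m
F = A * R / (6 * d^2)
F = 2.02e-20 * 2.8e-08 / (6 * (1.8e-08)^2)
F = 2.90947e-13 N = 0.291 pN

0.291


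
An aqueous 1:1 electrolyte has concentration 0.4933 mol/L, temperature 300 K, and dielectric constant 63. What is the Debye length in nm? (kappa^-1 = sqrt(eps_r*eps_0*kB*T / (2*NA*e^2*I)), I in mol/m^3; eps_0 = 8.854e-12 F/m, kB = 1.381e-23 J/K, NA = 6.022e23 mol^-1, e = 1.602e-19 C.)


Ionic strength I = 0.4933 * 1^2 * 1000 = 493.3 mol/m^3
kappa^-1 = sqrt(63 * 8.854e-12 * 1.381e-23 * 300 / (2 * 6.022e23 * (1.602e-19)^2 * 493.3))
kappa^-1 = 0.389 nm

0.389


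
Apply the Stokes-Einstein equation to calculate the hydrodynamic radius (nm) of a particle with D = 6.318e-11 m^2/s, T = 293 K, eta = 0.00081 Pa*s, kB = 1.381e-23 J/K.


Stokes-Einstein: R = kB*T / (6*pi*eta*D)
R = 1.381e-23 * 293 / (6 * pi * 0.00081 * 6.318e-11)
R = 4.19465e-09 m = 4.19 nm

4.19


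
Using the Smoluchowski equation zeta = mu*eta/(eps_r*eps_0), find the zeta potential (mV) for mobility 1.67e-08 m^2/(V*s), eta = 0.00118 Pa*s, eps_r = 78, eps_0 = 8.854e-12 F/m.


Smoluchowski equation: zeta = mu * eta / (eps_r * eps_0)
zeta = 1.67e-08 * 0.00118 / (78 * 8.854e-12)
zeta = 0.028534 V = 28.53 mV

28.53


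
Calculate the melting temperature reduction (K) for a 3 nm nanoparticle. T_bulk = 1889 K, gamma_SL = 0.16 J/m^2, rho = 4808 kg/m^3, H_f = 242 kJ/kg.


Radius R = 3/2 = 1.5 nm = 1.5e-09 m
Convert H_f = 242 kJ/kg = 242000 J/kg
dT = 2 * gamma_SL * T_bulk / (rho * H_f * R)
dT = 2 * 0.16 * 1889 / (4808 * 242000 * 1.5e-09)
dT = 346.3 K

346.3


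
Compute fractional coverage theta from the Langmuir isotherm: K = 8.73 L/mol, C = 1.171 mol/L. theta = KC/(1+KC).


Langmuir isotherm: theta = K*C / (1 + K*C)
K*C = 8.73 * 1.171 = 10.22283
theta = 10.22283 / (1 + 10.22283) = 10.22283 / 11.22283
theta = 0.9109

0.9109


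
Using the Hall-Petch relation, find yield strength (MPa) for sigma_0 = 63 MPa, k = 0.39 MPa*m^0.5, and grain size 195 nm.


d = 195 nm = 1.95e-07 m
sqrt(d) = 0.000441588
Hall-Petch contribution = k / sqrt(d) = 0.39 / 0.000441588 = 883.2 MPa
sigma = sigma_0 + k/sqrt(d) = 63 + 883.2 = 946.2 MPa

946.2


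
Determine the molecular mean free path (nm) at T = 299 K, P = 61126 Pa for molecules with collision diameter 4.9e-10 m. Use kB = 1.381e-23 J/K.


Mean free path: lambda = kB*T / (sqrt(2) * pi * d^2 * P)
lambda = 1.381e-23 * 299 / (sqrt(2) * pi * (4.9e-10)^2 * 61126)
lambda = 6.3326e-08 m
lambda = 63.33 nm

63.33


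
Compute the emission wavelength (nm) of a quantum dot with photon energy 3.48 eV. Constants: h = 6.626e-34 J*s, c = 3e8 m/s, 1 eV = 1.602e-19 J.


Convert energy: E = 3.48 eV = 3.48 * 1.602e-19 = 5.57496e-19 J
lambda = h*c / E = 6.626e-34 * 3e8 / 5.57496e-19
lambda = 3.56559e-07 m = 356.6 nm

356.6


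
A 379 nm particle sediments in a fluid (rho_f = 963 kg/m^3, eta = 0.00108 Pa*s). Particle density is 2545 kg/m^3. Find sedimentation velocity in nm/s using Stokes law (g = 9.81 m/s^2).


Radius R = 379/2 nm = 1.895e-07 m
Density difference = 2545 - 963 = 1582 kg/m^3
v = 2 * R^2 * (rho_p - rho_f) * g / (9 * eta)
v = 2 * (1.895e-07)^2 * 1582 * 9.81 / (9 * 0.00108)
v = 1.14672e-07 m/s = 114.6721 nm/s

114.6721


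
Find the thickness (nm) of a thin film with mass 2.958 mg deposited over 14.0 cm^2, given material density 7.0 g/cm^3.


Convert: m = 2.958 mg = 2.9580e-06 kg, A = 14.0 cm^2 = 1.4000e-03 m^2, rho = 7.0 g/cm^3 = 7000 kg/m^3
t = m / (A * rho)
t = 2.9580e-06 / (1.4000e-03 * 7000)
t = 3.0184e-07 m = 301.8 nm

301.8


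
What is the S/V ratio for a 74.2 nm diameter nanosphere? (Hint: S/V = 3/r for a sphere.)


Radius r = 74.2/2 = 37.1 nm
S/V = 3 / r = 3 / 37.1
S/V = 0.0809 nm^-1

0.0809


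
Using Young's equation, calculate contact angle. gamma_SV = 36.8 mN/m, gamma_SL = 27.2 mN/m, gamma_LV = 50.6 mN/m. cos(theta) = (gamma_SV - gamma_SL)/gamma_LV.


cos(theta) = (gamma_SV - gamma_SL) / gamma_LV
cos(theta) = (36.8 - 27.2) / 50.6
cos(theta) = 0.189723
theta = arccos(0.189723) = 79.06 degrees

79.06


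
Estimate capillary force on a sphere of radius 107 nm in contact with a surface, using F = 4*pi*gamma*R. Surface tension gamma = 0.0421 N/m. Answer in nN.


Convert radius: R = 107 nm = 1.07e-07 m
F = 4 * pi * gamma * R
F = 4 * pi * 0.0421 * 1.07e-07
F = 5.66077e-08 N = 56.6077 nN

56.6077


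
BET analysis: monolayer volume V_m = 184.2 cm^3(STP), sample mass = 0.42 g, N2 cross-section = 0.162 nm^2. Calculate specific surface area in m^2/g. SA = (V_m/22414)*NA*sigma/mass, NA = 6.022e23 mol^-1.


Number of moles in monolayer = V_m / 22414 = 184.2 / 22414 = 0.00821808
Number of molecules = moles * NA = 0.00821808 * 6.022e23
SA = molecules * sigma / mass
SA = (184.2 / 22414) * 6.022e23 * 0.162e-18 / 0.42
SA = 1908.9 m^2/g

1908.9


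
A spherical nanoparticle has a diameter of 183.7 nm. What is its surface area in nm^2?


Radius r = 183.7/2 = 91.85 nm
Surface area SA = 4 * pi * r^2
SA = 4 * pi * (91.85)^2
SA = 106015.21 nm^2

106015.21


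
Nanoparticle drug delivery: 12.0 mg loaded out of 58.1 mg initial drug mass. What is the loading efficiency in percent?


Drug loading efficiency = (drug loaded / drug initial) * 100
DLE = 12.0 / 58.1 * 100
DLE = 0.2065 * 100
DLE = 20.65%

20.65


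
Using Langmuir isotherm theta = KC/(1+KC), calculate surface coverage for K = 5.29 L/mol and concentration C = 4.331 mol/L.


Langmuir isotherm: theta = K*C / (1 + K*C)
K*C = 5.29 * 4.331 = 22.91099
theta = 22.91099 / (1 + 22.91099) = 22.91099 / 23.91099
theta = 0.9582

0.9582


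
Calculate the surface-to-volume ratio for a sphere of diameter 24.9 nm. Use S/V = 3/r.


Radius r = 24.9/2 = 12.45 nm
S/V = 3 / r = 3 / 12.45
S/V = 0.241 nm^-1

0.241


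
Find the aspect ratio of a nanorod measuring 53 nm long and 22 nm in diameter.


Aspect ratio AR = length / diameter
AR = 53 / 22
AR = 2.41

2.41


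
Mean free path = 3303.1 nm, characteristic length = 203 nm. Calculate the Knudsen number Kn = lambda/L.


Knudsen number Kn = lambda / L
Kn = 3303.1 / 203
Kn = 16.2714

16.2714


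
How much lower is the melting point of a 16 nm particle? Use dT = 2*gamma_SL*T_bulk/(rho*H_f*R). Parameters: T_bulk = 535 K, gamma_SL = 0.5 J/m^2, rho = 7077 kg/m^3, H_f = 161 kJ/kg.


Radius R = 16/2 = 8 nm = 8e-09 m
Convert H_f = 161 kJ/kg = 161000 J/kg
dT = 2 * gamma_SL * T_bulk / (rho * H_f * R)
dT = 2 * 0.5 * 535 / (7077 * 161000 * 8e-09)
dT = 58.7 K

58.7


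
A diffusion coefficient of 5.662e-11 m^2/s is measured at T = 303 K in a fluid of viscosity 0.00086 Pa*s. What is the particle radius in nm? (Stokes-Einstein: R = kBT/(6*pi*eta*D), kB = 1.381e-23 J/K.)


Stokes-Einstein: R = kB*T / (6*pi*eta*D)
R = 1.381e-23 * 303 / (6 * pi * 0.00086 * 5.662e-11)
R = 4.55897e-09 m = 4.56 nm

4.56


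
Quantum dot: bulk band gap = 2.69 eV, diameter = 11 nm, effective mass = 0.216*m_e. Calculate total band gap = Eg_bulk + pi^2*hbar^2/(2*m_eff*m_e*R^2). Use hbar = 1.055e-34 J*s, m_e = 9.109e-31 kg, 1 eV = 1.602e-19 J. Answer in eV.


Radius R = 11/2 nm = 5.5e-09 m
Confinement energy dE = pi^2 * hbar^2 / (2 * m_eff * m_e * R^2)
dE = pi^2 * (1.055e-34)^2 / (2 * 0.216 * 9.109e-31 * (5.5e-09)^2) J, divided by 1.602e-19 J/eV
dE = 0.0576 eV
Total band gap = E_g(bulk) + dE = 2.69 + 0.0576 = 2.7476 eV

2.7476


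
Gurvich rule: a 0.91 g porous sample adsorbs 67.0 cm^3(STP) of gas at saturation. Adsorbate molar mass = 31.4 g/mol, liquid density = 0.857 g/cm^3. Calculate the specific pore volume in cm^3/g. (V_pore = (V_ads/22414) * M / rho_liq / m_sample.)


Moles adsorbed n = V_ads / 22414 = 67.0 / 22414 = 2.989203e-03 mol
Liquid volume V_liq = n * M / rho_liq = 2.989203e-03 * 31.4 / 0.857 = 0.10952 cm^3
Specific pore volume V_pore = V_liq / m_sample = 0.10952 / 0.91
V_pore = 0.1204 cm^3/g

0.1204


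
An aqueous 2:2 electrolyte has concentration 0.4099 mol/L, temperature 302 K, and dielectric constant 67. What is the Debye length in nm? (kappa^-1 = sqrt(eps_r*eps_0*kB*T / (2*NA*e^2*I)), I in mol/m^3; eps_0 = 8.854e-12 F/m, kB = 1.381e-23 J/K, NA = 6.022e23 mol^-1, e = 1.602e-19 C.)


Ionic strength I = 0.4099 * 2^2 * 1000 = 1639.6 mol/m^3
kappa^-1 = sqrt(67 * 8.854e-12 * 1.381e-23 * 302 / (2 * 6.022e23 * (1.602e-19)^2 * 1639.6))
kappa^-1 = 0.221 nm

0.221


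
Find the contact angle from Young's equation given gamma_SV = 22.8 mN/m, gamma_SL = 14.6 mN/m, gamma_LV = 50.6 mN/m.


cos(theta) = (gamma_SV - gamma_SL) / gamma_LV
cos(theta) = (22.8 - 14.6) / 50.6
cos(theta) = 0.162055
theta = arccos(0.162055) = 80.67 degrees

80.67


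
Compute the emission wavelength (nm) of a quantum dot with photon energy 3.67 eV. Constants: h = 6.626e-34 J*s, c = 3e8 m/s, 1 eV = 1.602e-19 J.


Convert energy: E = 3.67 eV = 3.67 * 1.602e-19 = 5.87934e-19 J
lambda = h*c / E = 6.626e-34 * 3e8 / 5.87934e-19
lambda = 3.38099e-07 m = 338.1 nm

338.1


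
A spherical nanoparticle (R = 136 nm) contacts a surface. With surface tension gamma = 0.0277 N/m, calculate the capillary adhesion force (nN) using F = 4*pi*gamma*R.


Convert radius: R = 136 nm = 1.36e-07 m
F = 4 * pi * gamma * R
F = 4 * pi * 0.0277 * 1.36e-07
F = 4.734e-08 N = 47.34 nN

47.34


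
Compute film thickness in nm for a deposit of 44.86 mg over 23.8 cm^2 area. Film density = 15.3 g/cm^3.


Convert: m = 44.86 mg = 4.4860e-05 kg, A = 23.8 cm^2 = 2.3800e-03 m^2, rho = 15.3 g/cm^3 = 15300 kg/m^3
t = m / (A * rho)
t = 4.4860e-05 / (2.3800e-03 * 15300)
t = 1.2319e-06 m = 1231.9 nm

1231.9


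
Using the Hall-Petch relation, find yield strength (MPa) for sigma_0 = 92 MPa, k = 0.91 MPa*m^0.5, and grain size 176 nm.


d = 176 nm = 1.76e-07 m
sqrt(d) = 0.0004195235
Hall-Petch contribution = k / sqrt(d) = 0.91 / 0.0004195235 = 2169.1 MPa
sigma = sigma_0 + k/sqrt(d) = 92 + 2169.1 = 2261.1 MPa

2261.1


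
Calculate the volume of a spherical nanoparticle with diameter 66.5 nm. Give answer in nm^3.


Radius r = 66.5/2 = 33.25 nm
Volume V = (4/3) * pi * r^3
V = (4/3) * pi * (33.25)^3
V = 153979.73 nm^3

153979.73


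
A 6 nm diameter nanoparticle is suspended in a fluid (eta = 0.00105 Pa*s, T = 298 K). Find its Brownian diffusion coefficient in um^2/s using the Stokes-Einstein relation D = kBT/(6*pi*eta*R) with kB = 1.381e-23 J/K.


Radius R = 6/2 = 3 nm = 3e-09 m
D = kB*T / (6*pi*eta*R)
D = 1.381e-23 * 298 / (6 * pi * 0.00105 * 3e-09)
D = 6.93104e-11 m^2/s = 69.31 um^2/s

69.31


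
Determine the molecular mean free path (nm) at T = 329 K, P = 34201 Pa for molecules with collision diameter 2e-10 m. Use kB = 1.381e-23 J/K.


Mean free path: lambda = kB*T / (sqrt(2) * pi * d^2 * P)
lambda = 1.381e-23 * 329 / (sqrt(2) * pi * (2e-10)^2 * 34201)
lambda = 7.47525e-07 m
lambda = 747.53 nm

747.53


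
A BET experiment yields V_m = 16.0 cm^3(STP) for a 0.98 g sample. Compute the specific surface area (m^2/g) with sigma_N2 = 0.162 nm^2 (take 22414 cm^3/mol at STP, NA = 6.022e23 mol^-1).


Number of moles in monolayer = V_m / 22414 = 16.0 / 22414 = 0.00071384
Number of molecules = moles * NA = 0.00071384 * 6.022e23
SA = molecules * sigma / mass
SA = (16.0 / 22414) * 6.022e23 * 0.162e-18 / 0.98
SA = 71.1 m^2/g

71.1


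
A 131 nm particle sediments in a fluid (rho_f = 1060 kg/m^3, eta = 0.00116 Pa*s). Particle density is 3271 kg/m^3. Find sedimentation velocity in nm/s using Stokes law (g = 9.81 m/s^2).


Radius R = 131/2 nm = 6.55e-08 m
Density difference = 3271 - 1060 = 2211 kg/m^3
v = 2 * R^2 * (rho_p - rho_f) * g / (9 * eta)
v = 2 * (6.55e-08)^2 * 2211 * 9.81 / (9 * 0.00116)
v = 1.78267e-08 m/s = 17.8267 nm/s

17.8267


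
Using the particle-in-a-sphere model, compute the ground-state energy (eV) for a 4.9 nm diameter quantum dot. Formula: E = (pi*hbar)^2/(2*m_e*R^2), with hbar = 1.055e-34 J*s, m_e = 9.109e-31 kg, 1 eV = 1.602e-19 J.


Radius R = 4.9/2 = 2.45 nm = 2.45e-09 m
E = (pi * 1.055e-34)^2 / (2 * 9.109e-31 * (2.45e-09)^2)
E(J) = 1.00455e-20
E = E(J) / 1.602e-19 = 0.0627 eV

0.0627


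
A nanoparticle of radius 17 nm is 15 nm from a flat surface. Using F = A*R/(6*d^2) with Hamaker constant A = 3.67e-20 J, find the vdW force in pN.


Convert to SI: R = 17 nm = 1.7e-08 m, d = 15 nm = 1.5e-08 m
F = A * R / (6 * d^2)
F = 3.67e-20 * 1.7e-08 / (6 * (1.5e-08)^2)
F = 4.62148e-13 N = 0.462 pN

0.462


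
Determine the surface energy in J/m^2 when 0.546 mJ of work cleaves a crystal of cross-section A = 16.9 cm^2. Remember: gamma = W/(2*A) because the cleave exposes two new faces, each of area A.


Convert: A = 16.9 cm^2 = 0.00169 m^2, W = 0.546 mJ = 0.000546 J
Cleaving exposes two faces of area A, so total new surface = 2*A and gamma = W / (2*A)
gamma = 0.000546 / (2 * 0.00169)
gamma = 0.162 J/m^2

0.162


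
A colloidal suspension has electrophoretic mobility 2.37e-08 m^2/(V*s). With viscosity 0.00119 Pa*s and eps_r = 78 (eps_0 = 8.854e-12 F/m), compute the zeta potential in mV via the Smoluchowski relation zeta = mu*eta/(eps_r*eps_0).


Smoluchowski equation: zeta = mu * eta / (eps_r * eps_0)
zeta = 2.37e-08 * 0.00119 / (78 * 8.854e-12)
zeta = 0.040838 V = 40.84 mV

40.84


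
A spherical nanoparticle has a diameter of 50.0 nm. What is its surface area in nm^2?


Radius r = 50.0/2 = 25 nm
Surface area SA = 4 * pi * r^2
SA = 4 * pi * (25)^2
SA = 7853.98 nm^2

7853.98


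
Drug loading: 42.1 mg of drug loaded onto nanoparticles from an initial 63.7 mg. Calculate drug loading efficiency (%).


Drug loading efficiency = (drug loaded / drug initial) * 100
DLE = 42.1 / 63.7 * 100
DLE = 0.6609 * 100
DLE = 66.09%

66.09


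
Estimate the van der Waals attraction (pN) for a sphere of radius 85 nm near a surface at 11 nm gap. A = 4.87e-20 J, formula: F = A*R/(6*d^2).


Convert to SI: R = 85 nm = 8.5e-08 m, d = 11 nm = 1.1e-08 m
F = A * R / (6 * d^2)
F = 4.87e-20 * 8.5e-08 / (6 * (1.1e-08)^2)
F = 5.70179e-12 N = 5.702 pN

5.702


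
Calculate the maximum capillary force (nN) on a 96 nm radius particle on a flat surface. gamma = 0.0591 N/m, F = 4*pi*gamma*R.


Convert radius: R = 96 nm = 9.6e-08 m
F = 4 * pi * gamma * R
F = 4 * pi * 0.0591 * 9.6e-08
F = 7.12966e-08 N = 71.2966 nN

71.2966


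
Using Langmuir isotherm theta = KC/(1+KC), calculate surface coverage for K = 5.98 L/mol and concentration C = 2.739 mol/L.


Langmuir isotherm: theta = K*C / (1 + K*C)
K*C = 5.98 * 2.739 = 16.37922
theta = 16.37922 / (1 + 16.37922) = 16.37922 / 17.37922
theta = 0.9425

0.9425


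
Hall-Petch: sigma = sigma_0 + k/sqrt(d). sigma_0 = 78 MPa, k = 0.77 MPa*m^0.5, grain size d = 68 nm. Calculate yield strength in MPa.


d = 68 nm = 6.8e-08 m
sqrt(d) = 0.0002607681
Hall-Petch contribution = k / sqrt(d) = 0.77 / 0.0002607681 = 2952.8 MPa
sigma = sigma_0 + k/sqrt(d) = 78 + 2952.8 = 3030.8 MPa

3030.8


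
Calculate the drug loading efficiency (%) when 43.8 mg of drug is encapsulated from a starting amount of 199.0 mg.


Drug loading efficiency = (drug loaded / drug initial) * 100
DLE = 43.8 / 199.0 * 100
DLE = 0.2201 * 100
DLE = 22.01%

22.01


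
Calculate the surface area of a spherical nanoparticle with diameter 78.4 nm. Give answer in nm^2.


Radius r = 78.4/2 = 39.2 nm
Surface area SA = 4 * pi * r^2
SA = 4 * pi * (39.2)^2
SA = 19309.99 nm^2

19309.99


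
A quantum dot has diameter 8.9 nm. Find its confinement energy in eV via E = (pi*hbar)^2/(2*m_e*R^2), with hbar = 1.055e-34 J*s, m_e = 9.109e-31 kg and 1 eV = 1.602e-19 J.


Radius R = 8.9/2 = 4.45 nm = 4.45e-09 m
E = (pi * 1.055e-34)^2 / (2 * 9.109e-31 * (4.45e-09)^2)
E(J) = 3.04498e-21
E = E(J) / 1.602e-19 = 0.019 eV

0.019


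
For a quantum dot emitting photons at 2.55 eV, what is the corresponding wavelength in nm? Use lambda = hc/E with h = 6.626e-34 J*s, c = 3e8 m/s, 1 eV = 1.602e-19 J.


Convert energy: E = 2.55 eV = 2.55 * 1.602e-19 = 4.0851e-19 J
lambda = h*c / E = 6.626e-34 * 3e8 / 4.0851e-19
lambda = 4.86598e-07 m = 486.6 nm

486.6


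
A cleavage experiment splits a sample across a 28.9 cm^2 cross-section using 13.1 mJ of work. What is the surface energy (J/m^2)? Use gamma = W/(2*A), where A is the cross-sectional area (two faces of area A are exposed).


Convert: A = 28.9 cm^2 = 0.00289 m^2, W = 13.1 mJ = 0.0131 J
Cleaving exposes two faces of area A, so total new surface = 2*A and gamma = W / (2*A)
gamma = 0.0131 / (2 * 0.00289)
gamma = 2.266 J/m^2

2.266


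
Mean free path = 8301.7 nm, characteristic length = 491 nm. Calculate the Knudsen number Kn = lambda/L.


Knudsen number Kn = lambda / L
Kn = 8301.7 / 491
Kn = 16.9077

16.9077


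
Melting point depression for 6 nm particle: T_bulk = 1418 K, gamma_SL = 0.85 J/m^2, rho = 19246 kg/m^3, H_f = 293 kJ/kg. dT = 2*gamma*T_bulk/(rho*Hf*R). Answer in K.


Radius R = 6/2 = 3 nm = 3e-09 m
Convert H_f = 293 kJ/kg = 293000 J/kg
dT = 2 * gamma_SL * T_bulk / (rho * H_f * R)
dT = 2 * 0.85 * 1418 / (19246 * 293000 * 3e-09)
dT = 142.5 K

142.5


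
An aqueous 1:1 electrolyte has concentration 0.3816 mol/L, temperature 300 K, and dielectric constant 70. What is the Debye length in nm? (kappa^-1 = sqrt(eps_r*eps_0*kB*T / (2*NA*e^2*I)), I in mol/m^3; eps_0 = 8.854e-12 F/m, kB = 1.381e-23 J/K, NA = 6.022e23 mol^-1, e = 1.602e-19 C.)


Ionic strength I = 0.3816 * 1^2 * 1000 = 381.6 mol/m^3
kappa^-1 = sqrt(70 * 8.854e-12 * 1.381e-23 * 300 / (2 * 6.022e23 * (1.602e-19)^2 * 381.6))
kappa^-1 = 0.467 nm

0.467


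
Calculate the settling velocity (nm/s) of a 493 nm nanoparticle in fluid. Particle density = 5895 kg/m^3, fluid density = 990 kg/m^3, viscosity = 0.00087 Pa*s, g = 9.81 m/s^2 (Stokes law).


Radius R = 493/2 nm = 2.465e-07 m
Density difference = 5895 - 990 = 4905 kg/m^3
v = 2 * R^2 * (rho_p - rho_f) * g / (9 * eta)
v = 2 * (2.465e-07)^2 * 4905 * 9.81 / (9 * 0.00087)
v = 7.4681e-07 m/s = 746.81 nm/s

746.81


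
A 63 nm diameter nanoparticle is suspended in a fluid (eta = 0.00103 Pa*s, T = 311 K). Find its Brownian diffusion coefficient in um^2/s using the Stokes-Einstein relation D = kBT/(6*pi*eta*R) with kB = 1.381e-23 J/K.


Radius R = 63/2 = 31.5 nm = 3.15e-08 m
D = kB*T / (6*pi*eta*R)
D = 1.381e-23 * 311 / (6 * pi * 0.00103 * 3.15e-08)
D = 7.02272e-12 m^2/s = 7.023 um^2/s

7.023


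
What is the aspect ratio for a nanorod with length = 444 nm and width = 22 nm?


Aspect ratio AR = length / diameter
AR = 444 / 22
AR = 20.18

20.18


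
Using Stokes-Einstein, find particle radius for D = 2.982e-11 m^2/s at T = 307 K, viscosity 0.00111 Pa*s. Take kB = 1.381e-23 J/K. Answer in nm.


Stokes-Einstein: R = kB*T / (6*pi*eta*D)
R = 1.381e-23 * 307 / (6 * pi * 0.00111 * 2.982e-11)
R = 6.79517e-09 m = 6.8 nm

6.8


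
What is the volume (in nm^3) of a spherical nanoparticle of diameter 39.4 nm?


Radius r = 39.4/2 = 19.7 nm
Volume V = (4/3) * pi * r^3
V = (4/3) * pi * (19.7)^3
V = 32024.86 nm^3

32024.86


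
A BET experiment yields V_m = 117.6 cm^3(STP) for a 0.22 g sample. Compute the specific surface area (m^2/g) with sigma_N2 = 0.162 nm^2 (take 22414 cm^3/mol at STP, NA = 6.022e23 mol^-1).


Number of moles in monolayer = V_m / 22414 = 117.6 / 22414 = 0.00524672
Number of molecules = moles * NA = 0.00524672 * 6.022e23
SA = molecules * sigma / mass
SA = (117.6 / 22414) * 6.022e23 * 0.162e-18 / 0.22
SA = 2326.6 m^2/g

2326.6


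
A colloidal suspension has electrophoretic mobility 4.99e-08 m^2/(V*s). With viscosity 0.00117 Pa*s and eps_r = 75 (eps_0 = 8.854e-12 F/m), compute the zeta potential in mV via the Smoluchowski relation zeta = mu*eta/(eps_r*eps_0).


Smoluchowski equation: zeta = mu * eta / (eps_r * eps_0)
zeta = 4.99e-08 * 0.00117 / (75 * 8.854e-12)
zeta = 0.08792 V = 87.92 mV

87.92


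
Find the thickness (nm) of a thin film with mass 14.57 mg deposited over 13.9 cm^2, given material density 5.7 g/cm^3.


Convert: m = 14.57 mg = 1.4570e-05 kg, A = 13.9 cm^2 = 1.3900e-03 m^2, rho = 5.7 g/cm^3 = 5700 kg/m^3
t = m / (A * rho)
t = 1.4570e-05 / (1.3900e-03 * 5700)
t = 1.8389e-06 m = 1838.9 nm

1838.9


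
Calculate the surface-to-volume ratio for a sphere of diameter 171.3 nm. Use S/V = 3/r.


Radius r = 171.3/2 = 85.65 nm
S/V = 3 / r = 3 / 85.65
S/V = 0.035 nm^-1

0.035


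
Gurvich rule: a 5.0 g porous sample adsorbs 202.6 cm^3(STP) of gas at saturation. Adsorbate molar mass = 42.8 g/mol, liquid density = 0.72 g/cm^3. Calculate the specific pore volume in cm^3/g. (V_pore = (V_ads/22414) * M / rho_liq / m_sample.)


Moles adsorbed n = V_ads / 22414 = 202.6 / 22414 = 9.038993e-03 mol
Liquid volume V_liq = n * M / rho_liq = 9.038993e-03 * 42.8 / 0.72 = 0.53732 cm^3
Specific pore volume V_pore = V_liq / m_sample = 0.53732 / 5.0
V_pore = 0.1075 cm^3/g

0.1075


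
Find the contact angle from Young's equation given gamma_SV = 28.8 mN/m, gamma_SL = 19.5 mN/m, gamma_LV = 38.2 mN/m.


cos(theta) = (gamma_SV - gamma_SL) / gamma_LV
cos(theta) = (28.8 - 19.5) / 38.2
cos(theta) = 0.243455
theta = arccos(0.243455) = 75.91 degrees

75.91


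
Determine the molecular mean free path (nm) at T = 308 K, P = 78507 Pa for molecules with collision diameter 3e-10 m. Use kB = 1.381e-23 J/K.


Mean free path: lambda = kB*T / (sqrt(2) * pi * d^2 * P)
lambda = 1.381e-23 * 308 / (sqrt(2) * pi * (3e-10)^2 * 78507)
lambda = 1.35497e-07 m
lambda = 135.5 nm

135.5


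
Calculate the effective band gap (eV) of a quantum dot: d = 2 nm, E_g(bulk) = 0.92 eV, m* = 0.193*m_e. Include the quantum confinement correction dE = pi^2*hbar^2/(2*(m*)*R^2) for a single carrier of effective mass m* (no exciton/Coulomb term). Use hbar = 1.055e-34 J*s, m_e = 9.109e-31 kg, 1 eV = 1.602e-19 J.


Radius R = 2/2 nm = 1e-09 m
Confinement energy dE = pi^2 * hbar^2 / (2 * m_eff * m_e * R^2)
dE = pi^2 * (1.055e-34)^2 / (2 * 0.193 * 9.109e-31 * (1e-09)^2) J, divided by 1.602e-19 J/eV
dE = 1.9502 eV
Total band gap = E_g(bulk) + dE = 0.92 + 1.9502 = 2.8702 eV

2.8702


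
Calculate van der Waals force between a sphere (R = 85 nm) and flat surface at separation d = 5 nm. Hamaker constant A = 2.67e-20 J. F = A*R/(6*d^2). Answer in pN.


Convert to SI: R = 85 nm = 8.5e-08 m, d = 5 nm = 5e-09 m
F = A * R / (6 * d^2)
F = 2.67e-20 * 8.5e-08 / (6 * (5e-09)^2)
F = 1.513e-11 N = 15.13 pN

15.13


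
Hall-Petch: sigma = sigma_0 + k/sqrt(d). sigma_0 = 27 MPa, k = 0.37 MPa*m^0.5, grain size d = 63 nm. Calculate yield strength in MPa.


d = 63 nm = 6.3e-08 m
sqrt(d) = 0.000250998
Hall-Petch contribution = k / sqrt(d) = 0.37 / 0.000250998 = 1474.1 MPa
sigma = sigma_0 + k/sqrt(d) = 27 + 1474.1 = 1501.1 MPa

1501.1


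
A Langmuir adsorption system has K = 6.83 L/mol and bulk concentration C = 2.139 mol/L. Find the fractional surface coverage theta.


Langmuir isotherm: theta = K*C / (1 + K*C)
K*C = 6.83 * 2.139 = 14.60937
theta = 14.60937 / (1 + 14.60937) = 14.60937 / 15.60937
theta = 0.9359

0.9359


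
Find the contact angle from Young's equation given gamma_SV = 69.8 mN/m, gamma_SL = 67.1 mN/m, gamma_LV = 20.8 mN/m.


cos(theta) = (gamma_SV - gamma_SL) / gamma_LV
cos(theta) = (69.8 - 67.1) / 20.8
cos(theta) = 0.129808
theta = arccos(0.129808) = 82.54 degrees

82.54


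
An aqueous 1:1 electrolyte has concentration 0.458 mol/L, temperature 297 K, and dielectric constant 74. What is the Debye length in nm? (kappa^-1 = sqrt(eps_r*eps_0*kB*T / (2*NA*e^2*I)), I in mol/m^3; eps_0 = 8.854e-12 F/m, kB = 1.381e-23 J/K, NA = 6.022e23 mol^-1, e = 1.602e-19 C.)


Ionic strength I = 0.458 * 1^2 * 1000 = 458 mol/m^3
kappa^-1 = sqrt(74 * 8.854e-12 * 1.381e-23 * 297 / (2 * 6.022e23 * (1.602e-19)^2 * 458))
kappa^-1 = 0.436 nm

0.436


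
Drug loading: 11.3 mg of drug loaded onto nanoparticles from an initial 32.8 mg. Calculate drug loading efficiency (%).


Drug loading efficiency = (drug loaded / drug initial) * 100
DLE = 11.3 / 32.8 * 100
DLE = 0.3445 * 100
DLE = 34.45%

34.45


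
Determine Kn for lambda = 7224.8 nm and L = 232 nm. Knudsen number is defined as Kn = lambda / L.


Knudsen number Kn = lambda / L
Kn = 7224.8 / 232
Kn = 31.1414

31.1414


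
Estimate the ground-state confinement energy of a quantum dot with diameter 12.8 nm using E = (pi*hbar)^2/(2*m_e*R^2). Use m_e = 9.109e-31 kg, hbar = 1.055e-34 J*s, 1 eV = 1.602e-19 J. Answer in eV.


Radius R = 12.8/2 = 6.4 nm = 6.4e-09 m
E = (pi * 1.055e-34)^2 / (2 * 9.109e-31 * (6.4e-09)^2)
E(J) = 1.47212e-21
E = E(J) / 1.602e-19 = 0.0092 eV

0.0092


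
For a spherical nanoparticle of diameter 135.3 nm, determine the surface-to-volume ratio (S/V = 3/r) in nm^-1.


Radius r = 135.3/2 = 67.65 nm
S/V = 3 / r = 3 / 67.65
S/V = 0.0443 nm^-1

0.0443


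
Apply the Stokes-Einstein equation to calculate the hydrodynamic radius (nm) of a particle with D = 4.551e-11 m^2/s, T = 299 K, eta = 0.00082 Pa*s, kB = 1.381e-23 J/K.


Stokes-Einstein: R = kB*T / (6*pi*eta*D)
R = 1.381e-23 * 299 / (6 * pi * 0.00082 * 4.551e-11)
R = 5.87007e-09 m = 5.87 nm

5.87


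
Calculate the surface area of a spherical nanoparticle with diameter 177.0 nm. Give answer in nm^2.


Radius r = 177.0/2 = 88.5 nm
Surface area SA = 4 * pi * r^2
SA = 4 * pi * (88.5)^2
SA = 98422.96 nm^2

98422.96


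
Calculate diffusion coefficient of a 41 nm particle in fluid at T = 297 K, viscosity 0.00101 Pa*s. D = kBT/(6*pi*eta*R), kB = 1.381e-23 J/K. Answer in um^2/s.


Radius R = 41/2 = 20.5 nm = 2.05e-08 m
D = kB*T / (6*pi*eta*R)
D = 1.381e-23 * 297 / (6 * pi * 0.00101 * 2.05e-08)
D = 1.05093e-11 m^2/s = 10.509 um^2/s

10.509


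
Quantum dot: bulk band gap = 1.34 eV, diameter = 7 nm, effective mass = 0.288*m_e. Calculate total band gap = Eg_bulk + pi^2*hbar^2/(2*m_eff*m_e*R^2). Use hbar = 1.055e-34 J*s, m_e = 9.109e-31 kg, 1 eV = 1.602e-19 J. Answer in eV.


Radius R = 7/2 nm = 3.5e-09 m
Confinement energy dE = pi^2 * hbar^2 / (2 * m_eff * m_e * R^2)
dE = pi^2 * (1.055e-34)^2 / (2 * 0.288 * 9.109e-31 * (3.5e-09)^2) J, divided by 1.602e-19 J/eV
dE = 0.1067 eV
Total band gap = E_g(bulk) + dE = 1.34 + 0.1067 = 1.4467 eV

1.4467


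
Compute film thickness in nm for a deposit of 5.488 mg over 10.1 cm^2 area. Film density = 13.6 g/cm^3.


Convert: m = 5.488 mg = 5.4880e-06 kg, A = 10.1 cm^2 = 1.0100e-03 m^2, rho = 13.6 g/cm^3 = 13600 kg/m^3
t = m / (A * rho)
t = 5.4880e-06 / (1.0100e-03 * 13600)
t = 3.9953e-07 m = 399.5 nm

399.5


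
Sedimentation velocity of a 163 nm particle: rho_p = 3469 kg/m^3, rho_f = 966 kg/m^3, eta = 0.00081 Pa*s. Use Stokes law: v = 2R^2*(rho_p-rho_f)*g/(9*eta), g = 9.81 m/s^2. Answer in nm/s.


Radius R = 163/2 nm = 8.15e-08 m
Density difference = 3469 - 966 = 2503 kg/m^3
v = 2 * R^2 * (rho_p - rho_f) * g / (9 * eta)
v = 2 * (8.15e-08)^2 * 2503 * 9.81 / (9 * 0.00081)
v = 4.47453e-08 m/s = 44.7453 nm/s

44.7453


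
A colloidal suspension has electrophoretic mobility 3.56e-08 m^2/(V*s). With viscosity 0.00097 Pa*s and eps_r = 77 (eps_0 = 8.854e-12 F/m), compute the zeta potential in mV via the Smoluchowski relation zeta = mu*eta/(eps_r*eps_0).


Smoluchowski equation: zeta = mu * eta / (eps_r * eps_0)
zeta = 3.56e-08 * 0.00097 / (77 * 8.854e-12)
zeta = 0.050651 V = 50.65 mV

50.65


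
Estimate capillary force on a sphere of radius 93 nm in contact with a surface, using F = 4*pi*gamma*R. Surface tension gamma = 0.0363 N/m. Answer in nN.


Convert radius: R = 93 nm = 9.3e-08 m
F = 4 * pi * gamma * R
F = 4 * pi * 0.0363 * 9.3e-08
F = 4.24228e-08 N = 42.4228 nN

42.4228


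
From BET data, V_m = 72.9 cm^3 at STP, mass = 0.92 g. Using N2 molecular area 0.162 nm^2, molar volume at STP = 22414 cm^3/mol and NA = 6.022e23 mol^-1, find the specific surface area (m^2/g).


Number of moles in monolayer = V_m / 22414 = 72.9 / 22414 = 0.00325243
Number of molecules = moles * NA = 0.00325243 * 6.022e23
SA = molecules * sigma / mass
SA = (72.9 / 22414) * 6.022e23 * 0.162e-18 / 0.92
SA = 344.9 m^2/g

344.9


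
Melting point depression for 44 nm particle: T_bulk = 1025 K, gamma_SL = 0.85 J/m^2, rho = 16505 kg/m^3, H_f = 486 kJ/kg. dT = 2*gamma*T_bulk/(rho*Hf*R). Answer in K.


Radius R = 44/2 = 22 nm = 2.2e-08 m
Convert H_f = 486 kJ/kg = 486000 J/kg
dT = 2 * gamma_SL * T_bulk / (rho * H_f * R)
dT = 2 * 0.85 * 1025 / (16505 * 486000 * 2.2e-08)
dT = 9.9 K

9.9


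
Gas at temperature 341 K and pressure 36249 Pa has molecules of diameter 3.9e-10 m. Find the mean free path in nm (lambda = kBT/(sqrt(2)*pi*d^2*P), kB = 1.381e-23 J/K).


Mean free path: lambda = kB*T / (sqrt(2) * pi * d^2 * P)
lambda = 1.381e-23 * 341 / (sqrt(2) * pi * (3.9e-10)^2 * 36249)
lambda = 1.92246e-07 m
lambda = 192.25 nm

192.25


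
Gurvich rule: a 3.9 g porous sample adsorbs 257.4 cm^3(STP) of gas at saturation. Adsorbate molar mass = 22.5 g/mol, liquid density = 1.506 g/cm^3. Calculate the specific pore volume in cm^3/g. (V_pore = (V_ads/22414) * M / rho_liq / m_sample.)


Moles adsorbed n = V_ads / 22414 = 257.4 / 22414 = 1.148389e-02 mol
Liquid volume V_liq = n * M / rho_liq = 1.148389e-02 * 22.5 / 1.506 = 0.17157 cm^3
Specific pore volume V_pore = V_liq / m_sample = 0.17157 / 3.9
V_pore = 0.044 cm^3/g

0.044


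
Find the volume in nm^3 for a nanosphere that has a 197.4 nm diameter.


Radius r = 197.4/2 = 98.7 nm
Volume V = (4/3) * pi * r^3
V = (4/3) * pi * (98.7)^3
V = 4027541.9 nm^3

4027541.9


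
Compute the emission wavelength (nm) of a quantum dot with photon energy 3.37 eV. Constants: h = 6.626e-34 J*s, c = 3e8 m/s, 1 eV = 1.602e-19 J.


Convert energy: E = 3.37 eV = 3.37 * 1.602e-19 = 5.39874e-19 J
lambda = h*c / E = 6.626e-34 * 3e8 / 5.39874e-19
lambda = 3.68197e-07 m = 368.2 nm

368.2
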